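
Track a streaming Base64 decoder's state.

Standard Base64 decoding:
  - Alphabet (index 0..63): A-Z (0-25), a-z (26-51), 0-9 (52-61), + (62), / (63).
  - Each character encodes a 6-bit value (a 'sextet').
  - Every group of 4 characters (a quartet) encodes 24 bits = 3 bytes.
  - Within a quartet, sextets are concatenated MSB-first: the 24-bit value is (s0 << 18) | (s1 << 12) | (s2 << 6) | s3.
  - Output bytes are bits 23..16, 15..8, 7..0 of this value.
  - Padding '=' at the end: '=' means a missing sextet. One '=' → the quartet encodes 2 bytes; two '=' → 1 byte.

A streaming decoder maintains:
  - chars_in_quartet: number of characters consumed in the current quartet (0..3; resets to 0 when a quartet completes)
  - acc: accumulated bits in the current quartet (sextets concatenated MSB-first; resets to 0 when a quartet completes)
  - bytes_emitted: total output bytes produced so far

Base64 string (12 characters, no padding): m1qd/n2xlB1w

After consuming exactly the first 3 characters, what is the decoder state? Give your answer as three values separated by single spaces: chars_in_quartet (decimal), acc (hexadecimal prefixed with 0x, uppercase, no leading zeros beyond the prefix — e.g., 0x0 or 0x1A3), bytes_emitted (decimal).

Answer: 3 0x26D6A 0

Derivation:
After char 0 ('m'=38): chars_in_quartet=1 acc=0x26 bytes_emitted=0
After char 1 ('1'=53): chars_in_quartet=2 acc=0x9B5 bytes_emitted=0
After char 2 ('q'=42): chars_in_quartet=3 acc=0x26D6A bytes_emitted=0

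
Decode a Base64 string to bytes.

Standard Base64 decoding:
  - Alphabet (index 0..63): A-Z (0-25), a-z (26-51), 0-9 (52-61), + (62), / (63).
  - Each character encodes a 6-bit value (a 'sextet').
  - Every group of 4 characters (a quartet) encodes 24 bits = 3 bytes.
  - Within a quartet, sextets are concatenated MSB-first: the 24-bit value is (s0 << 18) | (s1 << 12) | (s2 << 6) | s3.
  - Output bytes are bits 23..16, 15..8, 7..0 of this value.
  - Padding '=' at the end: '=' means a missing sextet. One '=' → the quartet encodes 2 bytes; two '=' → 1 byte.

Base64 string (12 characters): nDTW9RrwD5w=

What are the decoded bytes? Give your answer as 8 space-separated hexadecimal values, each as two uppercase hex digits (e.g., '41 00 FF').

After char 0 ('n'=39): chars_in_quartet=1 acc=0x27 bytes_emitted=0
After char 1 ('D'=3): chars_in_quartet=2 acc=0x9C3 bytes_emitted=0
After char 2 ('T'=19): chars_in_quartet=3 acc=0x270D3 bytes_emitted=0
After char 3 ('W'=22): chars_in_quartet=4 acc=0x9C34D6 -> emit 9C 34 D6, reset; bytes_emitted=3
After char 4 ('9'=61): chars_in_quartet=1 acc=0x3D bytes_emitted=3
After char 5 ('R'=17): chars_in_quartet=2 acc=0xF51 bytes_emitted=3
After char 6 ('r'=43): chars_in_quartet=3 acc=0x3D46B bytes_emitted=3
After char 7 ('w'=48): chars_in_quartet=4 acc=0xF51AF0 -> emit F5 1A F0, reset; bytes_emitted=6
After char 8 ('D'=3): chars_in_quartet=1 acc=0x3 bytes_emitted=6
After char 9 ('5'=57): chars_in_quartet=2 acc=0xF9 bytes_emitted=6
After char 10 ('w'=48): chars_in_quartet=3 acc=0x3E70 bytes_emitted=6
Padding '=': partial quartet acc=0x3E70 -> emit 0F 9C; bytes_emitted=8

Answer: 9C 34 D6 F5 1A F0 0F 9C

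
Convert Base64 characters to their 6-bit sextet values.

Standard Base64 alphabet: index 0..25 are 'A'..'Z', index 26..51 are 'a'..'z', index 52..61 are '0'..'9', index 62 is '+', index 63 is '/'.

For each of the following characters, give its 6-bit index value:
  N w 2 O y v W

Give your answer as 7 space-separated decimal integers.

Answer: 13 48 54 14 50 47 22

Derivation:
'N': A..Z range, ord('N') − ord('A') = 13
'w': a..z range, 26 + ord('w') − ord('a') = 48
'2': 0..9 range, 52 + ord('2') − ord('0') = 54
'O': A..Z range, ord('O') − ord('A') = 14
'y': a..z range, 26 + ord('y') − ord('a') = 50
'v': a..z range, 26 + ord('v') − ord('a') = 47
'W': A..Z range, ord('W') − ord('A') = 22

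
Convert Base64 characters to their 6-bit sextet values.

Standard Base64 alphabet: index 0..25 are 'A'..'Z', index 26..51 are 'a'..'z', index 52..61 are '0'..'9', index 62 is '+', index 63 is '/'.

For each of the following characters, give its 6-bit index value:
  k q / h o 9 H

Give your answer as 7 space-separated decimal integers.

'k': a..z range, 26 + ord('k') − ord('a') = 36
'q': a..z range, 26 + ord('q') − ord('a') = 42
'/': index 63
'h': a..z range, 26 + ord('h') − ord('a') = 33
'o': a..z range, 26 + ord('o') − ord('a') = 40
'9': 0..9 range, 52 + ord('9') − ord('0') = 61
'H': A..Z range, ord('H') − ord('A') = 7

Answer: 36 42 63 33 40 61 7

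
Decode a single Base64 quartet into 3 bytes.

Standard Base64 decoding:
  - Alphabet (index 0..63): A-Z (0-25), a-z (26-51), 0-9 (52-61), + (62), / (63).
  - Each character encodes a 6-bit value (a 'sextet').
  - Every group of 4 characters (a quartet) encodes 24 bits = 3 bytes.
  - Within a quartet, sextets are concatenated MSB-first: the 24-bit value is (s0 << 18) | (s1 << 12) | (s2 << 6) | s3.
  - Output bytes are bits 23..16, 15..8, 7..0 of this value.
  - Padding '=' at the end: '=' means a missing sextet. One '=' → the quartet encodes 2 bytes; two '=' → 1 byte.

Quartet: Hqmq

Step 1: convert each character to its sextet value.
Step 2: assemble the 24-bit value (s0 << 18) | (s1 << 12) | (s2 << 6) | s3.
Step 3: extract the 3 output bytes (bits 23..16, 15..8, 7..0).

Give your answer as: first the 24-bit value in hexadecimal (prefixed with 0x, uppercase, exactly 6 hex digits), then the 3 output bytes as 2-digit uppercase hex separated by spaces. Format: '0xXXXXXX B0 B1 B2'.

Sextets: H=7, q=42, m=38, q=42
24-bit: (7<<18) | (42<<12) | (38<<6) | 42
      = 0x1C0000 | 0x02A000 | 0x000980 | 0x00002A
      = 0x1EA9AA
Bytes: (v>>16)&0xFF=1E, (v>>8)&0xFF=A9, v&0xFF=AA

Answer: 0x1EA9AA 1E A9 AA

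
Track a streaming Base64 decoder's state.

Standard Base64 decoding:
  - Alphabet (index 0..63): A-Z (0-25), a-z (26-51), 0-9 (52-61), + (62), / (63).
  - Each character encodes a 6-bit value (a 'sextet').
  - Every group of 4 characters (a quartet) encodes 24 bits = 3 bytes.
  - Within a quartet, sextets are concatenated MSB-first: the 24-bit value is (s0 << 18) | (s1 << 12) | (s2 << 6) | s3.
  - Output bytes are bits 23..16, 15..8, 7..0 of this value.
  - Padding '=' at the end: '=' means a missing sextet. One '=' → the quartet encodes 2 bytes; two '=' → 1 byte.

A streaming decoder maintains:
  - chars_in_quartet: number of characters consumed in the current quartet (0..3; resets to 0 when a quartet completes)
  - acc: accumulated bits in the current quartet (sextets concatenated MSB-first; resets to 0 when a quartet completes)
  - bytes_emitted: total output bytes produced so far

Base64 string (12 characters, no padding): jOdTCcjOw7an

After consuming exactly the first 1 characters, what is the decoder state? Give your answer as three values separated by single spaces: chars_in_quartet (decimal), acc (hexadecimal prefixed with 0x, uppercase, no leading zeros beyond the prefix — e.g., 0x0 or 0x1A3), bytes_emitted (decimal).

Answer: 1 0x23 0

Derivation:
After char 0 ('j'=35): chars_in_quartet=1 acc=0x23 bytes_emitted=0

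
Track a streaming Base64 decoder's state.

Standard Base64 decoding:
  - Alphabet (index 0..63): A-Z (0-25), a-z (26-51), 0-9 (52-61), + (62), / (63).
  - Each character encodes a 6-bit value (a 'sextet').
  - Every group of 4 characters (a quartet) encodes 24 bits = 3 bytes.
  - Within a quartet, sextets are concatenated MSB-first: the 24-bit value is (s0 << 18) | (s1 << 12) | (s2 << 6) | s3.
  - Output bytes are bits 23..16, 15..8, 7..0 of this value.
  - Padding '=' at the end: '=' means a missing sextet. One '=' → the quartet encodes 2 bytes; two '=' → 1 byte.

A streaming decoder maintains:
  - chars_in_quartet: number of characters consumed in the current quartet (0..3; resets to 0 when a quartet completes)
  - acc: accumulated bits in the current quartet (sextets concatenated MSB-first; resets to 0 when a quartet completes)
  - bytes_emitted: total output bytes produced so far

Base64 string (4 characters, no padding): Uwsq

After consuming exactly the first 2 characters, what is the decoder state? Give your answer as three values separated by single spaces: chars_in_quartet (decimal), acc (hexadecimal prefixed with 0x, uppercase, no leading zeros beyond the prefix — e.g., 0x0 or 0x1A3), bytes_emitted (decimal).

Answer: 2 0x530 0

Derivation:
After char 0 ('U'=20): chars_in_quartet=1 acc=0x14 bytes_emitted=0
After char 1 ('w'=48): chars_in_quartet=2 acc=0x530 bytes_emitted=0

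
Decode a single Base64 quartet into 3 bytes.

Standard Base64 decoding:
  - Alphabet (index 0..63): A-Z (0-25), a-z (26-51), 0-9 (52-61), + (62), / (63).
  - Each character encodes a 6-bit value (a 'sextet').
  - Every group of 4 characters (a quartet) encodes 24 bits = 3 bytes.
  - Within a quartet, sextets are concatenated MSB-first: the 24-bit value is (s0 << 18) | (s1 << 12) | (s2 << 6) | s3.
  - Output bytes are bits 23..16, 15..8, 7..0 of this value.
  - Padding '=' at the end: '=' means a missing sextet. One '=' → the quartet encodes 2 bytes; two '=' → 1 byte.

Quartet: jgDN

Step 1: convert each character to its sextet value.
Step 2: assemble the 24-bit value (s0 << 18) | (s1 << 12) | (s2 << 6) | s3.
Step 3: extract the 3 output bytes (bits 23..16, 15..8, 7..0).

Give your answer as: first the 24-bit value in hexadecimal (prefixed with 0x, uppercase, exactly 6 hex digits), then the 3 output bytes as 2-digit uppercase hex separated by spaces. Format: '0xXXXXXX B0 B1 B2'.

Sextets: j=35, g=32, D=3, N=13
24-bit: (35<<18) | (32<<12) | (3<<6) | 13
      = 0x8C0000 | 0x020000 | 0x0000C0 | 0x00000D
      = 0x8E00CD
Bytes: (v>>16)&0xFF=8E, (v>>8)&0xFF=00, v&0xFF=CD

Answer: 0x8E00CD 8E 00 CD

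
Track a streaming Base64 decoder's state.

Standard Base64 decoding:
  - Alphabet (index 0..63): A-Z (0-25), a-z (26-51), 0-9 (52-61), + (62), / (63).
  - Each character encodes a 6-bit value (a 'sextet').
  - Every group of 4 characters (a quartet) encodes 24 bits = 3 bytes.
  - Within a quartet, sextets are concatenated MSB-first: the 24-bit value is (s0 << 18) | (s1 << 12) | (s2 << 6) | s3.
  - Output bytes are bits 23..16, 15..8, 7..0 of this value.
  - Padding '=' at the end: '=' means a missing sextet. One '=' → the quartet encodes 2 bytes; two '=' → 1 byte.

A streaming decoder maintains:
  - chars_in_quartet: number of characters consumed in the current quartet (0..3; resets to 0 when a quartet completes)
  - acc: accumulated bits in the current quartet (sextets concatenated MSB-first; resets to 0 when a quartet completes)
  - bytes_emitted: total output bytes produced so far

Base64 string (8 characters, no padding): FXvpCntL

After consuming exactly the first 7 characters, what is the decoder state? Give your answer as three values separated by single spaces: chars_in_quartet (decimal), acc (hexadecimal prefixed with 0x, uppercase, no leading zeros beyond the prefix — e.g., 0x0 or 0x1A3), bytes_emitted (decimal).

After char 0 ('F'=5): chars_in_quartet=1 acc=0x5 bytes_emitted=0
After char 1 ('X'=23): chars_in_quartet=2 acc=0x157 bytes_emitted=0
After char 2 ('v'=47): chars_in_quartet=3 acc=0x55EF bytes_emitted=0
After char 3 ('p'=41): chars_in_quartet=4 acc=0x157BE9 -> emit 15 7B E9, reset; bytes_emitted=3
After char 4 ('C'=2): chars_in_quartet=1 acc=0x2 bytes_emitted=3
After char 5 ('n'=39): chars_in_quartet=2 acc=0xA7 bytes_emitted=3
After char 6 ('t'=45): chars_in_quartet=3 acc=0x29ED bytes_emitted=3

Answer: 3 0x29ED 3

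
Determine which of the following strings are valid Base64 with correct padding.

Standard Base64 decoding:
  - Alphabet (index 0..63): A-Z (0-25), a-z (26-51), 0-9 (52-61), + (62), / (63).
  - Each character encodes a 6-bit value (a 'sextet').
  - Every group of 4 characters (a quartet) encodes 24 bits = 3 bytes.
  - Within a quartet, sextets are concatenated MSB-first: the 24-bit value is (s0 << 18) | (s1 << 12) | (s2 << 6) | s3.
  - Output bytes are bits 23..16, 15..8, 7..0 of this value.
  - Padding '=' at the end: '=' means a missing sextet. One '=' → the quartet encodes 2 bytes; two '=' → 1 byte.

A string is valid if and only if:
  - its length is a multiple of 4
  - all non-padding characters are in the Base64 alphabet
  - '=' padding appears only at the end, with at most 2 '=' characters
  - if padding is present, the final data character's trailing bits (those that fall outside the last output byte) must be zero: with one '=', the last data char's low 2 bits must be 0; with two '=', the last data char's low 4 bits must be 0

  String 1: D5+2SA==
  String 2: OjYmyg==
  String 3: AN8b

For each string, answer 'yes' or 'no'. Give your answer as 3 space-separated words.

Answer: yes yes yes

Derivation:
String 1: 'D5+2SA==' → valid
String 2: 'OjYmyg==' → valid
String 3: 'AN8b' → valid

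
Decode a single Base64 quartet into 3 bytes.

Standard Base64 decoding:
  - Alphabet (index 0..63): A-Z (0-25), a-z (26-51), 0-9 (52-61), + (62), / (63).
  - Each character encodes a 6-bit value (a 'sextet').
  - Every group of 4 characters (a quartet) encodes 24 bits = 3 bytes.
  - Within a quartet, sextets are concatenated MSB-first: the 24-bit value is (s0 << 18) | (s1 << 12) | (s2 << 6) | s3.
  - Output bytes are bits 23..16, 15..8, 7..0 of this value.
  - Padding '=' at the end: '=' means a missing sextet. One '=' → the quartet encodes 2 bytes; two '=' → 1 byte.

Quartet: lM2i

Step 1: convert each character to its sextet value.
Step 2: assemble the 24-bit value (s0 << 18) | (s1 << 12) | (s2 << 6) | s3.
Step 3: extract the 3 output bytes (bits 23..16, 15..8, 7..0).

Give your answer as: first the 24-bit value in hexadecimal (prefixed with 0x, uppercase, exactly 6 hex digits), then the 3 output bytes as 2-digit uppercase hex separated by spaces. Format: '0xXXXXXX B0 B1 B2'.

Sextets: l=37, M=12, 2=54, i=34
24-bit: (37<<18) | (12<<12) | (54<<6) | 34
      = 0x940000 | 0x00C000 | 0x000D80 | 0x000022
      = 0x94CDA2
Bytes: (v>>16)&0xFF=94, (v>>8)&0xFF=CD, v&0xFF=A2

Answer: 0x94CDA2 94 CD A2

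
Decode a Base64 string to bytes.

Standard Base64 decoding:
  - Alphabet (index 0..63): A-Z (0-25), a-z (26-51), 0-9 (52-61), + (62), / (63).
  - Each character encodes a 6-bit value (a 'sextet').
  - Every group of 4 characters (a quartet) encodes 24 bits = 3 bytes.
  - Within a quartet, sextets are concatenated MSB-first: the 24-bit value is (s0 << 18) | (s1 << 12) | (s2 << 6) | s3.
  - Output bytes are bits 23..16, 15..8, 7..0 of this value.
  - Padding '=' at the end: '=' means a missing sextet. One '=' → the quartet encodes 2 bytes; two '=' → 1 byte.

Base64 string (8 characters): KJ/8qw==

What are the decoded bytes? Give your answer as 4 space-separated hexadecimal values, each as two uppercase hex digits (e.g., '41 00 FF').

After char 0 ('K'=10): chars_in_quartet=1 acc=0xA bytes_emitted=0
After char 1 ('J'=9): chars_in_quartet=2 acc=0x289 bytes_emitted=0
After char 2 ('/'=63): chars_in_quartet=3 acc=0xA27F bytes_emitted=0
After char 3 ('8'=60): chars_in_quartet=4 acc=0x289FFC -> emit 28 9F FC, reset; bytes_emitted=3
After char 4 ('q'=42): chars_in_quartet=1 acc=0x2A bytes_emitted=3
After char 5 ('w'=48): chars_in_quartet=2 acc=0xAB0 bytes_emitted=3
Padding '==': partial quartet acc=0xAB0 -> emit AB; bytes_emitted=4

Answer: 28 9F FC AB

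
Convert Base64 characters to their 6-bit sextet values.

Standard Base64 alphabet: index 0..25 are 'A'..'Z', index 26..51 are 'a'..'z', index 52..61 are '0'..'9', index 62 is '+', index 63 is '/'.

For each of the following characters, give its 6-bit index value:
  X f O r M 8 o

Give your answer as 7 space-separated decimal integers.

Answer: 23 31 14 43 12 60 40

Derivation:
'X': A..Z range, ord('X') − ord('A') = 23
'f': a..z range, 26 + ord('f') − ord('a') = 31
'O': A..Z range, ord('O') − ord('A') = 14
'r': a..z range, 26 + ord('r') − ord('a') = 43
'M': A..Z range, ord('M') − ord('A') = 12
'8': 0..9 range, 52 + ord('8') − ord('0') = 60
'o': a..z range, 26 + ord('o') − ord('a') = 40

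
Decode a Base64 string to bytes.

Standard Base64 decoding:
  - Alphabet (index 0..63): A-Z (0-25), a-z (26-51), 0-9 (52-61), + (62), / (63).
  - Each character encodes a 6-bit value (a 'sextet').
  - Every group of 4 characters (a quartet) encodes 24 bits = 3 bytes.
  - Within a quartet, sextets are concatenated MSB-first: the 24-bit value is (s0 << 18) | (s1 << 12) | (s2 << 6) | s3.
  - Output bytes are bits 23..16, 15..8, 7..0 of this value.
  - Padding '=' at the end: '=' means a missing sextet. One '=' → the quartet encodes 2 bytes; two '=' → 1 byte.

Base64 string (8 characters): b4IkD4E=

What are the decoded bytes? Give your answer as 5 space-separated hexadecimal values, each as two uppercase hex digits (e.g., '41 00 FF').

Answer: 6F 82 24 0F 81

Derivation:
After char 0 ('b'=27): chars_in_quartet=1 acc=0x1B bytes_emitted=0
After char 1 ('4'=56): chars_in_quartet=2 acc=0x6F8 bytes_emitted=0
After char 2 ('I'=8): chars_in_quartet=3 acc=0x1BE08 bytes_emitted=0
After char 3 ('k'=36): chars_in_quartet=4 acc=0x6F8224 -> emit 6F 82 24, reset; bytes_emitted=3
After char 4 ('D'=3): chars_in_quartet=1 acc=0x3 bytes_emitted=3
After char 5 ('4'=56): chars_in_quartet=2 acc=0xF8 bytes_emitted=3
After char 6 ('E'=4): chars_in_quartet=3 acc=0x3E04 bytes_emitted=3
Padding '=': partial quartet acc=0x3E04 -> emit 0F 81; bytes_emitted=5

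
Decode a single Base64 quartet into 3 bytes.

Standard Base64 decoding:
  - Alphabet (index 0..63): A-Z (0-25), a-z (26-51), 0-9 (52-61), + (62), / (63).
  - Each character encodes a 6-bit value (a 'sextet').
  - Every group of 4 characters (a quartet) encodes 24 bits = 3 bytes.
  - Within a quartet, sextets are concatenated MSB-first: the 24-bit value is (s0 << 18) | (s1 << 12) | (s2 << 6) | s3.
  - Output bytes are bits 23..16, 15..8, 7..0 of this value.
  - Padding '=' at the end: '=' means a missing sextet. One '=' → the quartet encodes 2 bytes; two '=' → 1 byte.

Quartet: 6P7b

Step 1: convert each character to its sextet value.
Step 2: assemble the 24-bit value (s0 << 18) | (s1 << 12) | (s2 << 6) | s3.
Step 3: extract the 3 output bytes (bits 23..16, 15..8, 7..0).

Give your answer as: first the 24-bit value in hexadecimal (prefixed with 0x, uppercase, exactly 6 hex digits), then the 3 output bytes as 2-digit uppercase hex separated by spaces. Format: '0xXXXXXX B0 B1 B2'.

Sextets: 6=58, P=15, 7=59, b=27
24-bit: (58<<18) | (15<<12) | (59<<6) | 27
      = 0xE80000 | 0x00F000 | 0x000EC0 | 0x00001B
      = 0xE8FEDB
Bytes: (v>>16)&0xFF=E8, (v>>8)&0xFF=FE, v&0xFF=DB

Answer: 0xE8FEDB E8 FE DB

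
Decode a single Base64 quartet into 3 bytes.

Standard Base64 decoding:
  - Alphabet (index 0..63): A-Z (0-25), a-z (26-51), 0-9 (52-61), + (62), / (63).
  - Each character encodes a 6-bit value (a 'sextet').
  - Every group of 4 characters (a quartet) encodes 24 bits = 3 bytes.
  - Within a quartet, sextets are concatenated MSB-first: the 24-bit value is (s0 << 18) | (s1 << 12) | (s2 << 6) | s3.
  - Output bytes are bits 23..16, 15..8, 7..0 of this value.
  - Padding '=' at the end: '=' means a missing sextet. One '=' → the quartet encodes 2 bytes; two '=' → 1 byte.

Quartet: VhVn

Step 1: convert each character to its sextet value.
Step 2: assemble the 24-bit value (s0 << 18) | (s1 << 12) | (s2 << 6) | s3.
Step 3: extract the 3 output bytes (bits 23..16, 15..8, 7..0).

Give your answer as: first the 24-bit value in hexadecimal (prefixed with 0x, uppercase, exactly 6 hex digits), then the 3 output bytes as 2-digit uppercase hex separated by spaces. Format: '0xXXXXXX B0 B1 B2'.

Answer: 0x561567 56 15 67

Derivation:
Sextets: V=21, h=33, V=21, n=39
24-bit: (21<<18) | (33<<12) | (21<<6) | 39
      = 0x540000 | 0x021000 | 0x000540 | 0x000027
      = 0x561567
Bytes: (v>>16)&0xFF=56, (v>>8)&0xFF=15, v&0xFF=67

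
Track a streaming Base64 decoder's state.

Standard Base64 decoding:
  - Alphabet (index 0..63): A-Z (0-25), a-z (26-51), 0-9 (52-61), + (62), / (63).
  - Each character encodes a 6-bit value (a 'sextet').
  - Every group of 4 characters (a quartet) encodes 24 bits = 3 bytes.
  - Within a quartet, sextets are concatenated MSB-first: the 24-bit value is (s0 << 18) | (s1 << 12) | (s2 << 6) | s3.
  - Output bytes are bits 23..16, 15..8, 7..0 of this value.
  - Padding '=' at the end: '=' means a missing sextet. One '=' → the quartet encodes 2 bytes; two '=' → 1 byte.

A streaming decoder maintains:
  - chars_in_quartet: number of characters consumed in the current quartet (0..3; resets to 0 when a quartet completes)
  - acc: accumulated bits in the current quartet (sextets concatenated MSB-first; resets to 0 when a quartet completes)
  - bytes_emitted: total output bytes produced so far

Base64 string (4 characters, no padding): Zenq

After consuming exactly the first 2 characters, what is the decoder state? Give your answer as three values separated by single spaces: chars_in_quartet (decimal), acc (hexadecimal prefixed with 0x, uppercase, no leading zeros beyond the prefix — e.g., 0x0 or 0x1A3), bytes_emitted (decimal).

After char 0 ('Z'=25): chars_in_quartet=1 acc=0x19 bytes_emitted=0
After char 1 ('e'=30): chars_in_quartet=2 acc=0x65E bytes_emitted=0

Answer: 2 0x65E 0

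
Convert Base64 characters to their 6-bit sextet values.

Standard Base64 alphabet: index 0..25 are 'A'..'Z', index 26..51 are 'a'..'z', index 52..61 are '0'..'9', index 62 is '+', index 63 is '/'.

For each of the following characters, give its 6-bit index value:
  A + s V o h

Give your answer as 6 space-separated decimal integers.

Answer: 0 62 44 21 40 33

Derivation:
'A': A..Z range, ord('A') − ord('A') = 0
'+': index 62
's': a..z range, 26 + ord('s') − ord('a') = 44
'V': A..Z range, ord('V') − ord('A') = 21
'o': a..z range, 26 + ord('o') − ord('a') = 40
'h': a..z range, 26 + ord('h') − ord('a') = 33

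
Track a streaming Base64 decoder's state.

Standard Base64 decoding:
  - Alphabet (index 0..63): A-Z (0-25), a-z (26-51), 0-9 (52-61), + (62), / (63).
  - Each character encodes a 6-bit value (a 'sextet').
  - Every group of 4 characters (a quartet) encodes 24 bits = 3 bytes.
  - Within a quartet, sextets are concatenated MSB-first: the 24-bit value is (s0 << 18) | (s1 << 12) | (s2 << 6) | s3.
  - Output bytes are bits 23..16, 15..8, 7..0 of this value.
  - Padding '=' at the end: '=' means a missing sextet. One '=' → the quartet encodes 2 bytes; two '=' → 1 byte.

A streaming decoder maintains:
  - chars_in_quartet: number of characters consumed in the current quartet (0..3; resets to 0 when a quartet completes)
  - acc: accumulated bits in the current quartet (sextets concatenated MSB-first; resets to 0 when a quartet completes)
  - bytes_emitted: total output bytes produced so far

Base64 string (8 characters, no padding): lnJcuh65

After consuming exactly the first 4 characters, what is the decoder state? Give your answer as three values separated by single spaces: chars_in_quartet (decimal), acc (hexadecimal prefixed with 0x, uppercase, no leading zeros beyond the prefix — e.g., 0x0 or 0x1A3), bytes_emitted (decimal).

After char 0 ('l'=37): chars_in_quartet=1 acc=0x25 bytes_emitted=0
After char 1 ('n'=39): chars_in_quartet=2 acc=0x967 bytes_emitted=0
After char 2 ('J'=9): chars_in_quartet=3 acc=0x259C9 bytes_emitted=0
After char 3 ('c'=28): chars_in_quartet=4 acc=0x96725C -> emit 96 72 5C, reset; bytes_emitted=3

Answer: 0 0x0 3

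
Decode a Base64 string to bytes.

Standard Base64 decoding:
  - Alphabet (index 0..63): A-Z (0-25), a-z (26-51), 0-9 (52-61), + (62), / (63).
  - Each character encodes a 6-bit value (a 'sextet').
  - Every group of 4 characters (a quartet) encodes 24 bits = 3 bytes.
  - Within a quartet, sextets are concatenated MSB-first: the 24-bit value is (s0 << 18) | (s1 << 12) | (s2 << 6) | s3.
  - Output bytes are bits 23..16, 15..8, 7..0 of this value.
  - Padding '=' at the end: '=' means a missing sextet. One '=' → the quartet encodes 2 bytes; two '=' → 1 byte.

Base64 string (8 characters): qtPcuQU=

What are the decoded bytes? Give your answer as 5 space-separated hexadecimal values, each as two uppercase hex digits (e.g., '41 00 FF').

After char 0 ('q'=42): chars_in_quartet=1 acc=0x2A bytes_emitted=0
After char 1 ('t'=45): chars_in_quartet=2 acc=0xAAD bytes_emitted=0
After char 2 ('P'=15): chars_in_quartet=3 acc=0x2AB4F bytes_emitted=0
After char 3 ('c'=28): chars_in_quartet=4 acc=0xAAD3DC -> emit AA D3 DC, reset; bytes_emitted=3
After char 4 ('u'=46): chars_in_quartet=1 acc=0x2E bytes_emitted=3
After char 5 ('Q'=16): chars_in_quartet=2 acc=0xB90 bytes_emitted=3
After char 6 ('U'=20): chars_in_quartet=3 acc=0x2E414 bytes_emitted=3
Padding '=': partial quartet acc=0x2E414 -> emit B9 05; bytes_emitted=5

Answer: AA D3 DC B9 05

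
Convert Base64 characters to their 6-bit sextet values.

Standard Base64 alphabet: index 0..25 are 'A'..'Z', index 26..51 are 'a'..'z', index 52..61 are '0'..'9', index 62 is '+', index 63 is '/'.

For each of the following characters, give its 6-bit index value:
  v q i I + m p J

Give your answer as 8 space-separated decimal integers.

Answer: 47 42 34 8 62 38 41 9

Derivation:
'v': a..z range, 26 + ord('v') − ord('a') = 47
'q': a..z range, 26 + ord('q') − ord('a') = 42
'i': a..z range, 26 + ord('i') − ord('a') = 34
'I': A..Z range, ord('I') − ord('A') = 8
'+': index 62
'm': a..z range, 26 + ord('m') − ord('a') = 38
'p': a..z range, 26 + ord('p') − ord('a') = 41
'J': A..Z range, ord('J') − ord('A') = 9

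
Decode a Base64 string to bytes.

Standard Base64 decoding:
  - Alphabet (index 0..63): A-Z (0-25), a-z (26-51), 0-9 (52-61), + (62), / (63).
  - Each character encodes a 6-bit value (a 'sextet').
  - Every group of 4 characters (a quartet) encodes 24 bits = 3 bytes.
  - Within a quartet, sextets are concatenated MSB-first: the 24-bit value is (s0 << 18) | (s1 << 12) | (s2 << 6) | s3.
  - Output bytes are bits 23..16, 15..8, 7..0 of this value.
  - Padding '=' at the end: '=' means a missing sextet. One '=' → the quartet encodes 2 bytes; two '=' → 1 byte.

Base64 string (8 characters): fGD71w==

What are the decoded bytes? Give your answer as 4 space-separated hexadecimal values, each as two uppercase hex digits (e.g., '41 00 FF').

After char 0 ('f'=31): chars_in_quartet=1 acc=0x1F bytes_emitted=0
After char 1 ('G'=6): chars_in_quartet=2 acc=0x7C6 bytes_emitted=0
After char 2 ('D'=3): chars_in_quartet=3 acc=0x1F183 bytes_emitted=0
After char 3 ('7'=59): chars_in_quartet=4 acc=0x7C60FB -> emit 7C 60 FB, reset; bytes_emitted=3
After char 4 ('1'=53): chars_in_quartet=1 acc=0x35 bytes_emitted=3
After char 5 ('w'=48): chars_in_quartet=2 acc=0xD70 bytes_emitted=3
Padding '==': partial quartet acc=0xD70 -> emit D7; bytes_emitted=4

Answer: 7C 60 FB D7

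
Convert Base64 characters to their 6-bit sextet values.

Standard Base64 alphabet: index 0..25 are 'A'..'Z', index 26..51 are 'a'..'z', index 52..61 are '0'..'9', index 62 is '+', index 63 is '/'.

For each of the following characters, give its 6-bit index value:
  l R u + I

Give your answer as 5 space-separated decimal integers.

'l': a..z range, 26 + ord('l') − ord('a') = 37
'R': A..Z range, ord('R') − ord('A') = 17
'u': a..z range, 26 + ord('u') − ord('a') = 46
'+': index 62
'I': A..Z range, ord('I') − ord('A') = 8

Answer: 37 17 46 62 8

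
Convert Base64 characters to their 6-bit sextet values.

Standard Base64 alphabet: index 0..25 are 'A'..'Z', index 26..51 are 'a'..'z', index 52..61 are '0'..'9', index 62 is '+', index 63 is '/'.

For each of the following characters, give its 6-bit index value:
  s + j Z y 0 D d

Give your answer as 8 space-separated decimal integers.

's': a..z range, 26 + ord('s') − ord('a') = 44
'+': index 62
'j': a..z range, 26 + ord('j') − ord('a') = 35
'Z': A..Z range, ord('Z') − ord('A') = 25
'y': a..z range, 26 + ord('y') − ord('a') = 50
'0': 0..9 range, 52 + ord('0') − ord('0') = 52
'D': A..Z range, ord('D') − ord('A') = 3
'd': a..z range, 26 + ord('d') − ord('a') = 29

Answer: 44 62 35 25 50 52 3 29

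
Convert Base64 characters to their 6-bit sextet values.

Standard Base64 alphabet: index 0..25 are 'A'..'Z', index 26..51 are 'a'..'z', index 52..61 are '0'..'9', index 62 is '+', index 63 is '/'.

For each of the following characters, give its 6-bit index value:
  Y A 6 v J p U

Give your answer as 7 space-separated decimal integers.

'Y': A..Z range, ord('Y') − ord('A') = 24
'A': A..Z range, ord('A') − ord('A') = 0
'6': 0..9 range, 52 + ord('6') − ord('0') = 58
'v': a..z range, 26 + ord('v') − ord('a') = 47
'J': A..Z range, ord('J') − ord('A') = 9
'p': a..z range, 26 + ord('p') − ord('a') = 41
'U': A..Z range, ord('U') − ord('A') = 20

Answer: 24 0 58 47 9 41 20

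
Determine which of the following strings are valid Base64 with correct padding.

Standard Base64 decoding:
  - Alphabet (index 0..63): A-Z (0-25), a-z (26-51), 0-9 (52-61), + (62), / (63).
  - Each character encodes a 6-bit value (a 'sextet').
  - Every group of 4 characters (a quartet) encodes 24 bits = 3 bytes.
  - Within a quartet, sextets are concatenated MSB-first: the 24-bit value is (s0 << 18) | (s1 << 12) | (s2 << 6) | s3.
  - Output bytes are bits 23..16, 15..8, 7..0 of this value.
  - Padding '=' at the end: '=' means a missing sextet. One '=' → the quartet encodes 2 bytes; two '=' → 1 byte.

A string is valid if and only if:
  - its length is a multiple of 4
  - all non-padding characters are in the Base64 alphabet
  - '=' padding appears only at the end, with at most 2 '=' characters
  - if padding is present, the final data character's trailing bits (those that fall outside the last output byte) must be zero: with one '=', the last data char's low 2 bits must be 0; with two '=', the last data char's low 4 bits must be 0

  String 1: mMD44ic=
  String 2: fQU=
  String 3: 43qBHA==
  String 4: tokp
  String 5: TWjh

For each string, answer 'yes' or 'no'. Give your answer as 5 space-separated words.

String 1: 'mMD44ic=' → valid
String 2: 'fQU=' → valid
String 3: '43qBHA==' → valid
String 4: 'tokp' → valid
String 5: 'TWjh' → valid

Answer: yes yes yes yes yes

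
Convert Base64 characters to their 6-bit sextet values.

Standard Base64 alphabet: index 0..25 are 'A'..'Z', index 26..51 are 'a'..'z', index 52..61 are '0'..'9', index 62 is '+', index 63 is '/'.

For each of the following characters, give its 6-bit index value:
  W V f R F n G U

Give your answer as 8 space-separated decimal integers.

Answer: 22 21 31 17 5 39 6 20

Derivation:
'W': A..Z range, ord('W') − ord('A') = 22
'V': A..Z range, ord('V') − ord('A') = 21
'f': a..z range, 26 + ord('f') − ord('a') = 31
'R': A..Z range, ord('R') − ord('A') = 17
'F': A..Z range, ord('F') − ord('A') = 5
'n': a..z range, 26 + ord('n') − ord('a') = 39
'G': A..Z range, ord('G') − ord('A') = 6
'U': A..Z range, ord('U') − ord('A') = 20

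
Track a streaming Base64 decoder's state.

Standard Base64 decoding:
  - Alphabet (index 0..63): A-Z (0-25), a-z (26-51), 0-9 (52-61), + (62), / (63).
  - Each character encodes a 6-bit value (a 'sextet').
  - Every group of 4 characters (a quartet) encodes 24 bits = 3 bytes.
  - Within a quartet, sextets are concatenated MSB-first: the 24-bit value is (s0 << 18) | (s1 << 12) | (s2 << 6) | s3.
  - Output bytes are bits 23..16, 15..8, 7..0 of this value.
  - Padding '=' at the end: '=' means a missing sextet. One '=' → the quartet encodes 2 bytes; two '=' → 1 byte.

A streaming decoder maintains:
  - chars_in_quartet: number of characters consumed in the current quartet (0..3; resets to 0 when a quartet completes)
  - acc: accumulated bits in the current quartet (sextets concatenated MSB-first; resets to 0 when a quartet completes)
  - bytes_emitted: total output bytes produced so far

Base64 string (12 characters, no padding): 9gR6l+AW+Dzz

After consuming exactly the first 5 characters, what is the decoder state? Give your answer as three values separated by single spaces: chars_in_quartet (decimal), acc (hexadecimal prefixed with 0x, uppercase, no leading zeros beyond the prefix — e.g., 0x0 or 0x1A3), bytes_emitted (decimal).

After char 0 ('9'=61): chars_in_quartet=1 acc=0x3D bytes_emitted=0
After char 1 ('g'=32): chars_in_quartet=2 acc=0xF60 bytes_emitted=0
After char 2 ('R'=17): chars_in_quartet=3 acc=0x3D811 bytes_emitted=0
After char 3 ('6'=58): chars_in_quartet=4 acc=0xF6047A -> emit F6 04 7A, reset; bytes_emitted=3
After char 4 ('l'=37): chars_in_quartet=1 acc=0x25 bytes_emitted=3

Answer: 1 0x25 3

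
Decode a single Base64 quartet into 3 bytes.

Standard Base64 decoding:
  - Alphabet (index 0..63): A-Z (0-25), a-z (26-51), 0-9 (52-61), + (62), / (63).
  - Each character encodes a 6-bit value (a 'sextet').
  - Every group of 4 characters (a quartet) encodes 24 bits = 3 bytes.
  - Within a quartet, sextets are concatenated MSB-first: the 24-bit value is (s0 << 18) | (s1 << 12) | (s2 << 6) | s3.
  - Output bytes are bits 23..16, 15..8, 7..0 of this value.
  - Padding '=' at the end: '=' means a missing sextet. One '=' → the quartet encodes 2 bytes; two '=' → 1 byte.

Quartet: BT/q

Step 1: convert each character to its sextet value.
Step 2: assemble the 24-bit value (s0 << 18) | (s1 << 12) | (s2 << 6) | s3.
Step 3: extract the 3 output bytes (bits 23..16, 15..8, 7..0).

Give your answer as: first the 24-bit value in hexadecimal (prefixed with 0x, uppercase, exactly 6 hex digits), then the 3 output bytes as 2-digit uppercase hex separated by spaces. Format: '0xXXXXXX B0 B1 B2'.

Sextets: B=1, T=19, /=63, q=42
24-bit: (1<<18) | (19<<12) | (63<<6) | 42
      = 0x040000 | 0x013000 | 0x000FC0 | 0x00002A
      = 0x053FEA
Bytes: (v>>16)&0xFF=05, (v>>8)&0xFF=3F, v&0xFF=EA

Answer: 0x053FEA 05 3F EA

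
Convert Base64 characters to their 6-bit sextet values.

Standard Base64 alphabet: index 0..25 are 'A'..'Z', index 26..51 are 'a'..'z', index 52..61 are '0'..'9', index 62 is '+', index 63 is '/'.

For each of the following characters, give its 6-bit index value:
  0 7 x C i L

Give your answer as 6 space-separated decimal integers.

'0': 0..9 range, 52 + ord('0') − ord('0') = 52
'7': 0..9 range, 52 + ord('7') − ord('0') = 59
'x': a..z range, 26 + ord('x') − ord('a') = 49
'C': A..Z range, ord('C') − ord('A') = 2
'i': a..z range, 26 + ord('i') − ord('a') = 34
'L': A..Z range, ord('L') − ord('A') = 11

Answer: 52 59 49 2 34 11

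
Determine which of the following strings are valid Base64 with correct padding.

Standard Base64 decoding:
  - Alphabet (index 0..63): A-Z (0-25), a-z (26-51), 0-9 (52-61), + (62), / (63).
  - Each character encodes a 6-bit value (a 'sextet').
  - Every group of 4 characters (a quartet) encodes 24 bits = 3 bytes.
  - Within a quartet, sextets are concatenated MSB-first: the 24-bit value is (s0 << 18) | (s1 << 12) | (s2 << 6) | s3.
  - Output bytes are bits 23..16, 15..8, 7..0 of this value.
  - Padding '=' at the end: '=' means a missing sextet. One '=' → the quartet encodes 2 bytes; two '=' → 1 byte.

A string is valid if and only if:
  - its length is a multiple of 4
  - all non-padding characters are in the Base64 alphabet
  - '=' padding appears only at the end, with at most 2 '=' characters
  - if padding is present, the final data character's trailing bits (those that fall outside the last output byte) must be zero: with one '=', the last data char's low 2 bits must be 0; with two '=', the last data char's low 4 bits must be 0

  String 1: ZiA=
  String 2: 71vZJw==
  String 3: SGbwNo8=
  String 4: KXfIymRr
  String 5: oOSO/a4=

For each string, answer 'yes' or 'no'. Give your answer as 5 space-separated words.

Answer: yes yes yes yes yes

Derivation:
String 1: 'ZiA=' → valid
String 2: '71vZJw==' → valid
String 3: 'SGbwNo8=' → valid
String 4: 'KXfIymRr' → valid
String 5: 'oOSO/a4=' → valid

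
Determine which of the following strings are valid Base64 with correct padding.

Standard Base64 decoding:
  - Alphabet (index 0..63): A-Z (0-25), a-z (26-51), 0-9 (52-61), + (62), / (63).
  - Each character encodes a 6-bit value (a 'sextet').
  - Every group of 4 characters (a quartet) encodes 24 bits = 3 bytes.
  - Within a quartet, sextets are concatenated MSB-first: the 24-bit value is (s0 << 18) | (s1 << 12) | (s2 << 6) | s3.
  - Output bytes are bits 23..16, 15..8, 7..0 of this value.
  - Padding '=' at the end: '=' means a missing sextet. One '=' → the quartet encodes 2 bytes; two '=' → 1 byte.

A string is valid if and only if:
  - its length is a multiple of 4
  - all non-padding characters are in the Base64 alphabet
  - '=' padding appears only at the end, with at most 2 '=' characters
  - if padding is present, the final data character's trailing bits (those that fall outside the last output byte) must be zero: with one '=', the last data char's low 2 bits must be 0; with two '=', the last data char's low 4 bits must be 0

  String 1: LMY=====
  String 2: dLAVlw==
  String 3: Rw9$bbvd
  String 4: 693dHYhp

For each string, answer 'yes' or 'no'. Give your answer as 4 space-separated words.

Answer: no yes no yes

Derivation:
String 1: 'LMY=====' → invalid (5 pad chars (max 2))
String 2: 'dLAVlw==' → valid
String 3: 'Rw9$bbvd' → invalid (bad char(s): ['$'])
String 4: '693dHYhp' → valid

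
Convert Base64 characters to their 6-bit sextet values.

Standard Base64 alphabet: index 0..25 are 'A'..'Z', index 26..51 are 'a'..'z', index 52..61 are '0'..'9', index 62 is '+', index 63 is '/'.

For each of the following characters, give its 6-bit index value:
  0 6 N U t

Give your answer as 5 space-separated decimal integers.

'0': 0..9 range, 52 + ord('0') − ord('0') = 52
'6': 0..9 range, 52 + ord('6') − ord('0') = 58
'N': A..Z range, ord('N') − ord('A') = 13
'U': A..Z range, ord('U') − ord('A') = 20
't': a..z range, 26 + ord('t') − ord('a') = 45

Answer: 52 58 13 20 45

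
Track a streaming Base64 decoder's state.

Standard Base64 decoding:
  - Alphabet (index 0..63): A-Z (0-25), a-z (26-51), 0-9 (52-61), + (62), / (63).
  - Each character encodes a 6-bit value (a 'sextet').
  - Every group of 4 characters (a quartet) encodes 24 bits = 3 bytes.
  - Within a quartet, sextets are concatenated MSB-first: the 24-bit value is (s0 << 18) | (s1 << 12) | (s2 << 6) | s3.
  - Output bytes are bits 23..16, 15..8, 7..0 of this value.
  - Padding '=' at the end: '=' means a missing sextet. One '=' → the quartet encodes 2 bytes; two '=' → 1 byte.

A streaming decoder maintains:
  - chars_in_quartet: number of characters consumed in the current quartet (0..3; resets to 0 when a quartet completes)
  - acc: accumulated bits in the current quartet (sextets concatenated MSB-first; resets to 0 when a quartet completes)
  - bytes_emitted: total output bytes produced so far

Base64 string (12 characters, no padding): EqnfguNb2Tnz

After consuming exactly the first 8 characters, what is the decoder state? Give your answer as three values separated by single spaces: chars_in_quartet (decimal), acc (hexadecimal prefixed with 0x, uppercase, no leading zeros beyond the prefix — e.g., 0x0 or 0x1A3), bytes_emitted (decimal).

Answer: 0 0x0 6

Derivation:
After char 0 ('E'=4): chars_in_quartet=1 acc=0x4 bytes_emitted=0
After char 1 ('q'=42): chars_in_quartet=2 acc=0x12A bytes_emitted=0
After char 2 ('n'=39): chars_in_quartet=3 acc=0x4AA7 bytes_emitted=0
After char 3 ('f'=31): chars_in_quartet=4 acc=0x12A9DF -> emit 12 A9 DF, reset; bytes_emitted=3
After char 4 ('g'=32): chars_in_quartet=1 acc=0x20 bytes_emitted=3
After char 5 ('u'=46): chars_in_quartet=2 acc=0x82E bytes_emitted=3
After char 6 ('N'=13): chars_in_quartet=3 acc=0x20B8D bytes_emitted=3
After char 7 ('b'=27): chars_in_quartet=4 acc=0x82E35B -> emit 82 E3 5B, reset; bytes_emitted=6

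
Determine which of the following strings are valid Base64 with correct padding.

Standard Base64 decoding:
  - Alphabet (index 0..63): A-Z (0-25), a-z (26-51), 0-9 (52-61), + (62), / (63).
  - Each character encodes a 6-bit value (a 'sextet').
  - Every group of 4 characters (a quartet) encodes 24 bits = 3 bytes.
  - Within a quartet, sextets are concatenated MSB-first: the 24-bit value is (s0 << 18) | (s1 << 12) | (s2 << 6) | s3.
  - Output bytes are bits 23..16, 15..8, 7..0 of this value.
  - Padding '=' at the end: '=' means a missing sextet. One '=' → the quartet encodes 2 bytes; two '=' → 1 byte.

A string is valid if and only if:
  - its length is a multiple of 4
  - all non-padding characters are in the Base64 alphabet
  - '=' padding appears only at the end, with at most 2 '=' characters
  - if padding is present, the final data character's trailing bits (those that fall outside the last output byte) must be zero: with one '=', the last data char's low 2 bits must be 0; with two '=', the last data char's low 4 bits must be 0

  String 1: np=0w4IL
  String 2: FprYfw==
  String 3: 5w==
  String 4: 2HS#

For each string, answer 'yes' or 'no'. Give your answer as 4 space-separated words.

Answer: no yes yes no

Derivation:
String 1: 'np=0w4IL' → invalid (bad char(s): ['=']; '=' in middle)
String 2: 'FprYfw==' → valid
String 3: '5w==' → valid
String 4: '2HS#' → invalid (bad char(s): ['#'])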